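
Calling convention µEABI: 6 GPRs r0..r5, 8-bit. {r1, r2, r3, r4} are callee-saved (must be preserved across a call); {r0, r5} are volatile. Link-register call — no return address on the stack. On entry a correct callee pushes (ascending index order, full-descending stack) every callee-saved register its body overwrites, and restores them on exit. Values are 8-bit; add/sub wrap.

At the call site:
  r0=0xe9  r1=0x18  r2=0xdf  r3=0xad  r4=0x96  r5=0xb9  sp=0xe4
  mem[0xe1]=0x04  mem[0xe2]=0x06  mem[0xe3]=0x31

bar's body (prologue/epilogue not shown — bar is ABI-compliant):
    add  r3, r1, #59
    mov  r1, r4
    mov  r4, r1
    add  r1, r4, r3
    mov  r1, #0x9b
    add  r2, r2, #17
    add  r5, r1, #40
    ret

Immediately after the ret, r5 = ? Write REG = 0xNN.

prologue: push r1 → mem[0xe3]=0x18, sp=0xe3
prologue: push r2 → mem[0xe2]=0xdf, sp=0xe2
prologue: push r3 → mem[0xe1]=0xad, sp=0xe1
prologue: push r4 → mem[0xe0]=0x96, sp=0xe0
body[0] add  r3, r1, #59 → r3=0x53
body[1] mov  r1, r4 → r1=0x96
body[2] mov  r4, r1 → r4=0x96
body[3] add  r1, r4, r3 → r1=0xe9
body[4] mov  r1, #0x9b → r1=0x9b
body[5] add  r2, r2, #17 → r2=0xf0
body[6] add  r5, r1, #40 → r5=0xc3
epilogue: pop r4=0x96, sp=0xe1
epilogue: pop r3=0xad, sp=0xe2
epilogue: pop r2=0xdf, sp=0xe3
epilogue: pop r1=0x18, sp=0xe4
r5 is caller-saved → body value

REG = 0xc3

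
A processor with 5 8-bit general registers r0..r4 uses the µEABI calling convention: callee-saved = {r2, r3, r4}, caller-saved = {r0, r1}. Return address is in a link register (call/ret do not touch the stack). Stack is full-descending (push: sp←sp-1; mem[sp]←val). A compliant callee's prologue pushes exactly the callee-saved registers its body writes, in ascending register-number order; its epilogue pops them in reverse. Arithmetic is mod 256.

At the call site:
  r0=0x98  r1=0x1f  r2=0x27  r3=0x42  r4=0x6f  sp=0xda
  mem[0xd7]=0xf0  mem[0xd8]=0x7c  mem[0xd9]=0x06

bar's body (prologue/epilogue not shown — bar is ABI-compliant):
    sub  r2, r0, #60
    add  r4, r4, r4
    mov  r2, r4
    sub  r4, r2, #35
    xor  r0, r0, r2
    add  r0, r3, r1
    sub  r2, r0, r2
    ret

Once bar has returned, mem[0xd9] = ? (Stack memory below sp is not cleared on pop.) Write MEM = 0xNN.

prologue: push r2 → mem[0xd9]=0x27, sp=0xd9
prologue: push r4 → mem[0xd8]=0x6f, sp=0xd8
body[0] sub  r2, r0, #60 → r2=0x5c
body[1] add  r4, r4, r4 → r4=0xde
body[2] mov  r2, r4 → r2=0xde
body[3] sub  r4, r2, #35 → r4=0xbb
body[4] xor  r0, r0, r2 → r0=0x46
body[5] add  r0, r3, r1 → r0=0x61
body[6] sub  r2, r0, r2 → r2=0x83
epilogue: pop r4=0x6f, sp=0xd9
epilogue: pop r2=0x27, sp=0xda
prologue pushed ['r2', 'r4'] at ['0xd9', '0xd8']

MEM = 0x27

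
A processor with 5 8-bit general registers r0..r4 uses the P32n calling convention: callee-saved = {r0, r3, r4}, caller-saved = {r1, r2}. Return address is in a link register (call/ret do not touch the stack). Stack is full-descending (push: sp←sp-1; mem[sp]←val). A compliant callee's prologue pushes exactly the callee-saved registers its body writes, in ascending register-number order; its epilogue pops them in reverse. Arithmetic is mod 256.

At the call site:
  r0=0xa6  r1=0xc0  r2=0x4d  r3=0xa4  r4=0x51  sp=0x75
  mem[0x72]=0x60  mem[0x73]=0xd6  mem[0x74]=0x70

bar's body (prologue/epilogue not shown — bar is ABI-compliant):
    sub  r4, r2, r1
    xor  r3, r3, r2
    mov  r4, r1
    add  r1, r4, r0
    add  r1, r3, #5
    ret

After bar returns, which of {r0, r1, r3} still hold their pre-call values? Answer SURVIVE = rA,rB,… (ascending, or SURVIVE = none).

prologue: push r3 -> mem[0x74]=0xa4, sp=0x74
prologue: push r4 -> mem[0x73]=0x51, sp=0x73
body[0] sub  r4, r2, r1 -> r4=0x8d
body[1] xor  r3, r3, r2 -> r3=0xe9
body[2] mov  r4, r1 -> r4=0xc0
body[3] add  r1, r4, r0 -> r1=0x66
body[4] add  r1, r3, #5 -> r1=0xee
epilogue: pop r4=0x51, sp=0x74
epilogue: pop r3=0xa4, sp=0x75
r0: callee-saved, written=False
r1: caller-saved, written=True
r3: callee-saved, written=True

SURVIVE = r0,r3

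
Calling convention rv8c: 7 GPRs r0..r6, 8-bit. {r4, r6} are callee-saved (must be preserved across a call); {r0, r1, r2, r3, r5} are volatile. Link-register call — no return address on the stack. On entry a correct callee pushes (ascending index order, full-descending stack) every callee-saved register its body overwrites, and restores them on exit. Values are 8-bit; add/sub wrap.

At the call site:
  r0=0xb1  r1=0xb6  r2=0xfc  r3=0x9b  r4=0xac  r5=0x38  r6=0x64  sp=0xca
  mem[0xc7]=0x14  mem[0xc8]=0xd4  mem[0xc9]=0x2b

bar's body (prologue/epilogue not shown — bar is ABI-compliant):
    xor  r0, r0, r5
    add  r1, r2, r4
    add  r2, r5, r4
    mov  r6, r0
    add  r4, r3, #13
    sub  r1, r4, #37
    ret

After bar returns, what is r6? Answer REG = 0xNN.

REG = 0x64

prologue: push r4 → mem[0xc9]=0xac, sp=0xc9
prologue: push r6 → mem[0xc8]=0x64, sp=0xc8
body[0] xor  r0, r0, r5 → r0=0x89
body[1] add  r1, r2, r4 → r1=0xa8
body[2] add  r2, r5, r4 → r2=0xe4
body[3] mov  r6, r0 → r6=0x89
body[4] add  r4, r3, #13 → r4=0xa8
body[5] sub  r1, r4, #37 → r1=0x83
epilogue: pop r6=0x64, sp=0xc9
epilogue: pop r4=0xac, sp=0xca
r6 is callee-saved → restored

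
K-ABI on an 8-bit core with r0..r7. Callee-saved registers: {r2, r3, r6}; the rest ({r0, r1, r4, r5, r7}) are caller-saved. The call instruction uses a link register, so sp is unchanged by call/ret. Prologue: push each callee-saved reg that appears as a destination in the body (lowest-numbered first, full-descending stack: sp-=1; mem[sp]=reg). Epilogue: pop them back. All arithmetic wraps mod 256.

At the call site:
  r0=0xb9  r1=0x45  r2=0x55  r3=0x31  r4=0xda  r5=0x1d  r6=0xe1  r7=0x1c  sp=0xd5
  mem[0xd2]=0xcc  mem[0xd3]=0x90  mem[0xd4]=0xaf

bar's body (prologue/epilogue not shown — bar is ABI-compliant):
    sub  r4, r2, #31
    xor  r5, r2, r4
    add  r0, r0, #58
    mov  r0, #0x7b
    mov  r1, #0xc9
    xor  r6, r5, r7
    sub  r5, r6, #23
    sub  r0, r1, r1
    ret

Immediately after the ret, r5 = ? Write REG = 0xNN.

prologue: push r6 -> mem[0xd4]=0xe1, sp=0xd4
body[0] sub  r4, r2, #31 -> r4=0x36
body[1] xor  r5, r2, r4 -> r5=0x63
body[2] add  r0, r0, #58 -> r0=0xf3
body[3] mov  r0, #0x7b -> r0=0x7b
body[4] mov  r1, #0xc9 -> r1=0xc9
body[5] xor  r6, r5, r7 -> r6=0x7f
body[6] sub  r5, r6, #23 -> r5=0x68
body[7] sub  r0, r1, r1 -> r0=0x00
epilogue: pop r6=0xe1, sp=0xd5
r5 is caller-saved -> body value

REG = 0x68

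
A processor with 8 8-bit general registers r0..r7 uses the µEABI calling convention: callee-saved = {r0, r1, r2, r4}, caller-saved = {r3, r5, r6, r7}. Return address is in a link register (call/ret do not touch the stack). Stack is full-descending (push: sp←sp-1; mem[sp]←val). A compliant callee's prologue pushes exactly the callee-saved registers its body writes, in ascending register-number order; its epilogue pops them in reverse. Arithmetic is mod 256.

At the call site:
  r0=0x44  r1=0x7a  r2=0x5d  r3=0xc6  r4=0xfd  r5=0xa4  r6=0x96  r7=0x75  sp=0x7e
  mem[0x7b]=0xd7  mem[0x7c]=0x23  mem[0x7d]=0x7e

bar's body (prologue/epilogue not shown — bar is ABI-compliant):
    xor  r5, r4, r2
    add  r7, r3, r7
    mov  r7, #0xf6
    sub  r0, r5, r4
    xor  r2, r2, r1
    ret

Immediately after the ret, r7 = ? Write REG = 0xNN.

REG = 0xf6

prologue: push r0 -> mem[0x7d]=0x44, sp=0x7d
prologue: push r2 -> mem[0x7c]=0x5d, sp=0x7c
body[0] xor  r5, r4, r2 -> r5=0xa0
body[1] add  r7, r3, r7 -> r7=0x3b
body[2] mov  r7, #0xf6 -> r7=0xf6
body[3] sub  r0, r5, r4 -> r0=0xa3
body[4] xor  r2, r2, r1 -> r2=0x27
epilogue: pop r2=0x5d, sp=0x7d
epilogue: pop r0=0x44, sp=0x7e
r7 is caller-saved -> body value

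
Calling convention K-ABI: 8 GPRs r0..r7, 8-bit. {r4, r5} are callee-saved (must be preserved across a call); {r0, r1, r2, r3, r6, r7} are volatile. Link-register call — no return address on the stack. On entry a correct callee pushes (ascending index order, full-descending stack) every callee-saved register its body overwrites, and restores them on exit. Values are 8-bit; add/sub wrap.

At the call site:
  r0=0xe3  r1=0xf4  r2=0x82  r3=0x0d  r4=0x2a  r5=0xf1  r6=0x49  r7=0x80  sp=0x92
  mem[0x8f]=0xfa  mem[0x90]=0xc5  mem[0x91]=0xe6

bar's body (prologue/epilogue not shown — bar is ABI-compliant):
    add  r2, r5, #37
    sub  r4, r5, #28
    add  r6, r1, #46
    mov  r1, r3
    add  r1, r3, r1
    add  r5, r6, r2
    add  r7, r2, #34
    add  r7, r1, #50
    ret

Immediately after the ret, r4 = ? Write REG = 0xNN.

prologue: push r4 -> mem[0x91]=0x2a, sp=0x91
prologue: push r5 -> mem[0x90]=0xf1, sp=0x90
body[0] add  r2, r5, #37 -> r2=0x16
body[1] sub  r4, r5, #28 -> r4=0xd5
body[2] add  r6, r1, #46 -> r6=0x22
body[3] mov  r1, r3 -> r1=0x0d
body[4] add  r1, r3, r1 -> r1=0x1a
body[5] add  r5, r6, r2 -> r5=0x38
body[6] add  r7, r2, #34 -> r7=0x38
body[7] add  r7, r1, #50 -> r7=0x4c
epilogue: pop r5=0xf1, sp=0x91
epilogue: pop r4=0x2a, sp=0x92
r4 is callee-saved -> restored

REG = 0x2a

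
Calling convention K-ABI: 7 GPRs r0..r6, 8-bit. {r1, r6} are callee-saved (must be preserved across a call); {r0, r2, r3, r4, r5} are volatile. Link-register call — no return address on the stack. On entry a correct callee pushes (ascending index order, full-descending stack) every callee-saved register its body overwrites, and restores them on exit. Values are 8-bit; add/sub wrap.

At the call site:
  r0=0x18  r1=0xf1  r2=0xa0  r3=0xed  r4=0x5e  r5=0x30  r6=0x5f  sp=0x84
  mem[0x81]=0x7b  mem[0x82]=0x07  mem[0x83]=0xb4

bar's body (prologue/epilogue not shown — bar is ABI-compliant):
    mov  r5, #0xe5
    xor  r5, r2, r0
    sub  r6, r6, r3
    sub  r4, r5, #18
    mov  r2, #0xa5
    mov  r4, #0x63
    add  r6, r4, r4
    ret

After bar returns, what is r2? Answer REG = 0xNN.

REG = 0xa5

prologue: push r6 → mem[0x83]=0x5f, sp=0x83
body[0] mov  r5, #0xe5 → r5=0xe5
body[1] xor  r5, r2, r0 → r5=0xb8
body[2] sub  r6, r6, r3 → r6=0x72
body[3] sub  r4, r5, #18 → r4=0xa6
body[4] mov  r2, #0xa5 → r2=0xa5
body[5] mov  r4, #0x63 → r4=0x63
body[6] add  r6, r4, r4 → r6=0xc6
epilogue: pop r6=0x5f, sp=0x84
r2 is caller-saved → body value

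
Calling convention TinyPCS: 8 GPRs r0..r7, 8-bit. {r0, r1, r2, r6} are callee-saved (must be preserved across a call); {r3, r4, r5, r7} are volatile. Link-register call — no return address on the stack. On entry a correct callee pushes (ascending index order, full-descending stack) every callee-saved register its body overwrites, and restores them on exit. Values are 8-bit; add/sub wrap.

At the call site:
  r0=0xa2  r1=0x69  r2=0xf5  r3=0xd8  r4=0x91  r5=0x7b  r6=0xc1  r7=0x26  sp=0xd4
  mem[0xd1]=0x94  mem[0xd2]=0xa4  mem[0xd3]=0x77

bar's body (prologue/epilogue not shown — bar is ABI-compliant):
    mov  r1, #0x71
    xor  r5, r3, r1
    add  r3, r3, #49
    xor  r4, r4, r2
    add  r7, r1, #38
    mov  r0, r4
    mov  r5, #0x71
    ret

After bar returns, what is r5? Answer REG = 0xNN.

REG = 0x71

prologue: push r0 → mem[0xd3]=0xa2, sp=0xd3
prologue: push r1 → mem[0xd2]=0x69, sp=0xd2
body[0] mov  r1, #0x71 → r1=0x71
body[1] xor  r5, r3, r1 → r5=0xa9
body[2] add  r3, r3, #49 → r3=0x09
body[3] xor  r4, r4, r2 → r4=0x64
body[4] add  r7, r1, #38 → r7=0x97
body[5] mov  r0, r4 → r0=0x64
body[6] mov  r5, #0x71 → r5=0x71
epilogue: pop r1=0x69, sp=0xd3
epilogue: pop r0=0xa2, sp=0xd4
r5 is caller-saved → body value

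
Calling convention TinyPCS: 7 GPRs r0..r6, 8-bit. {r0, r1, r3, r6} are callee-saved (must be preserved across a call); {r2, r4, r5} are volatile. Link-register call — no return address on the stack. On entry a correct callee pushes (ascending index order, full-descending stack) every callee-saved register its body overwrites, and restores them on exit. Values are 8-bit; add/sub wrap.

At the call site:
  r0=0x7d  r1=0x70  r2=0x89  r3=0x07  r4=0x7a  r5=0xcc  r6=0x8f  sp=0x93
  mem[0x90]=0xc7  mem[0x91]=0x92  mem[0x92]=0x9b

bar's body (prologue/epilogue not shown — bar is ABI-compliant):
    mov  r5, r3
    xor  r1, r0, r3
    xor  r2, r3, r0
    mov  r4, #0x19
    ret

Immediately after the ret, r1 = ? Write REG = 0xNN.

prologue: push r1 -> mem[0x92]=0x70, sp=0x92
body[0] mov  r5, r3 -> r5=0x07
body[1] xor  r1, r0, r3 -> r1=0x7a
body[2] xor  r2, r3, r0 -> r2=0x7a
body[3] mov  r4, #0x19 -> r4=0x19
epilogue: pop r1=0x70, sp=0x93
r1 is callee-saved -> restored

REG = 0x70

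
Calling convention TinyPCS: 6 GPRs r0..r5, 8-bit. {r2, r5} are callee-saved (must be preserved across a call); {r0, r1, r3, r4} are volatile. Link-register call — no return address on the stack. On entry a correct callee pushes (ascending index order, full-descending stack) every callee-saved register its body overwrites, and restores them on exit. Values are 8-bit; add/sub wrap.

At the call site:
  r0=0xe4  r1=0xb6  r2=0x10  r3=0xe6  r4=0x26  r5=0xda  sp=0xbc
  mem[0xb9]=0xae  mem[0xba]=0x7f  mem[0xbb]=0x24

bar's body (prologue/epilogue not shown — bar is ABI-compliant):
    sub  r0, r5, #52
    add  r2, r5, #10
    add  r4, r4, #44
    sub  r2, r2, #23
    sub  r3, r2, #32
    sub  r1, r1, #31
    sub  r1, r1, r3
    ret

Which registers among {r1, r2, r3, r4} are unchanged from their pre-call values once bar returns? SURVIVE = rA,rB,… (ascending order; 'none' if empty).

SURVIVE = r2

prologue: push r2 -> mem[0xbb]=0x10, sp=0xbb
body[0] sub  r0, r5, #52 -> r0=0xa6
body[1] add  r2, r5, #10 -> r2=0xe4
body[2] add  r4, r4, #44 -> r4=0x52
body[3] sub  r2, r2, #23 -> r2=0xcd
body[4] sub  r3, r2, #32 -> r3=0xad
body[5] sub  r1, r1, #31 -> r1=0x97
body[6] sub  r1, r1, r3 -> r1=0xea
epilogue: pop r2=0x10, sp=0xbc
r1: caller-saved, written=True
r2: callee-saved, written=True
r3: caller-saved, written=True
r4: caller-saved, written=True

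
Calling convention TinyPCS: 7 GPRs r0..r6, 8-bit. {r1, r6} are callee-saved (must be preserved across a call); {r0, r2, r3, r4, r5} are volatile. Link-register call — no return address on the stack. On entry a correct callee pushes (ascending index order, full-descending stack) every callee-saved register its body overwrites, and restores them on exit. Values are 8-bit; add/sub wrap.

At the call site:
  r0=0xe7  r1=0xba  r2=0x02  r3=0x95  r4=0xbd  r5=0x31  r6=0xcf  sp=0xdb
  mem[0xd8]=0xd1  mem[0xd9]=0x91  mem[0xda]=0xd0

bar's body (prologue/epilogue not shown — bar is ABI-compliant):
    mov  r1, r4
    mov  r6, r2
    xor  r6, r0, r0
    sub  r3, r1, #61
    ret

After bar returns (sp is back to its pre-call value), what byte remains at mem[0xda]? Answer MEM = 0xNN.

MEM = 0xba

prologue: push r1 → mem[0xda]=0xba, sp=0xda
prologue: push r6 → mem[0xd9]=0xcf, sp=0xd9
body[0] mov  r1, r4 → r1=0xbd
body[1] mov  r6, r2 → r6=0x02
body[2] xor  r6, r0, r0 → r6=0x00
body[3] sub  r3, r1, #61 → r3=0x80
epilogue: pop r6=0xcf, sp=0xda
epilogue: pop r1=0xba, sp=0xdb
prologue pushed ['r1', 'r6'] at ['0xda', '0xd9']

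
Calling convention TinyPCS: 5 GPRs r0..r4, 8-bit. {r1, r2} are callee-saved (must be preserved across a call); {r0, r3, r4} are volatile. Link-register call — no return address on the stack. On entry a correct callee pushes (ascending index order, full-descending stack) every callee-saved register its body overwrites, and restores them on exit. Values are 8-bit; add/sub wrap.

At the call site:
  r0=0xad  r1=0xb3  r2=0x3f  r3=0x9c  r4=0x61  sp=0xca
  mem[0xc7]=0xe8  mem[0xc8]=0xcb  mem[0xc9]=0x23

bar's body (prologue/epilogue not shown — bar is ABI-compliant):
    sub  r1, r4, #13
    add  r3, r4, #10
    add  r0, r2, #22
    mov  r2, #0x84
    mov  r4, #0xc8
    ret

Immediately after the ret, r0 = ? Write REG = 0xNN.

prologue: push r1 → mem[0xc9]=0xb3, sp=0xc9
prologue: push r2 → mem[0xc8]=0x3f, sp=0xc8
body[0] sub  r1, r4, #13 → r1=0x54
body[1] add  r3, r4, #10 → r3=0x6b
body[2] add  r0, r2, #22 → r0=0x55
body[3] mov  r2, #0x84 → r2=0x84
body[4] mov  r4, #0xc8 → r4=0xc8
epilogue: pop r2=0x3f, sp=0xc9
epilogue: pop r1=0xb3, sp=0xca
r0 is caller-saved → body value

REG = 0x55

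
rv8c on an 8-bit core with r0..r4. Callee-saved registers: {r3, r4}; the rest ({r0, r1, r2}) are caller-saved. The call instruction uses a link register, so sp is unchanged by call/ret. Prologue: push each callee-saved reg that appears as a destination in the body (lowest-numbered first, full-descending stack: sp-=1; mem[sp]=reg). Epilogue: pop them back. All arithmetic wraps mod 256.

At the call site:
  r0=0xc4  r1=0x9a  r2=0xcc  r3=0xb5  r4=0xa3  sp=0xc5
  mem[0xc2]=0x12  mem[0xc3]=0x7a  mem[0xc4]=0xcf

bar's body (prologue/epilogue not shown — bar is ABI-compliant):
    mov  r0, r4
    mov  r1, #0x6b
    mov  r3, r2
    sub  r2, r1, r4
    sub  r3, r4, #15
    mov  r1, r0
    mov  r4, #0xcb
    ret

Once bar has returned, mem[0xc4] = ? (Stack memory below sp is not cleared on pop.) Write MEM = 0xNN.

MEM = 0xb5

prologue: push r3 -> mem[0xc4]=0xb5, sp=0xc4
prologue: push r4 -> mem[0xc3]=0xa3, sp=0xc3
body[0] mov  r0, r4 -> r0=0xa3
body[1] mov  r1, #0x6b -> r1=0x6b
body[2] mov  r3, r2 -> r3=0xcc
body[3] sub  r2, r1, r4 -> r2=0xc8
body[4] sub  r3, r4, #15 -> r3=0x94
body[5] mov  r1, r0 -> r1=0xa3
body[6] mov  r4, #0xcb -> r4=0xcb
epilogue: pop r4=0xa3, sp=0xc4
epilogue: pop r3=0xb5, sp=0xc5
prologue pushed ['r3', 'r4'] at ['0xc4', '0xc3']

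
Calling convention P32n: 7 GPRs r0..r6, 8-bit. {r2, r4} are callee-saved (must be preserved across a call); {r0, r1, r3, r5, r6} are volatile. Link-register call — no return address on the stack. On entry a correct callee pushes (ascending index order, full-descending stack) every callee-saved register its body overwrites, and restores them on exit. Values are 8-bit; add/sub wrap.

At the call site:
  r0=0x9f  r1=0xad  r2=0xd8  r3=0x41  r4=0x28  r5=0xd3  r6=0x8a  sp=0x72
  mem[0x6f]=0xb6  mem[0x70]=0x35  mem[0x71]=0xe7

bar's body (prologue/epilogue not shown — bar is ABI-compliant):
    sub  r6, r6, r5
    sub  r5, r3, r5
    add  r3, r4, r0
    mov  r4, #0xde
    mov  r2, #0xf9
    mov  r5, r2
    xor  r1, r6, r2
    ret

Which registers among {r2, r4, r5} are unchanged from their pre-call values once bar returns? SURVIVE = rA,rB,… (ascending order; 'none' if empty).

prologue: push r2 → mem[0x71]=0xd8, sp=0x71
prologue: push r4 → mem[0x70]=0x28, sp=0x70
body[0] sub  r6, r6, r5 → r6=0xb7
body[1] sub  r5, r3, r5 → r5=0x6e
body[2] add  r3, r4, r0 → r3=0xc7
body[3] mov  r4, #0xde → r4=0xde
body[4] mov  r2, #0xf9 → r2=0xf9
body[5] mov  r5, r2 → r5=0xf9
body[6] xor  r1, r6, r2 → r1=0x4e
epilogue: pop r4=0x28, sp=0x71
epilogue: pop r2=0xd8, sp=0x72
r2: callee-saved, written=True
r4: callee-saved, written=True
r5: caller-saved, written=True

SURVIVE = r2,r4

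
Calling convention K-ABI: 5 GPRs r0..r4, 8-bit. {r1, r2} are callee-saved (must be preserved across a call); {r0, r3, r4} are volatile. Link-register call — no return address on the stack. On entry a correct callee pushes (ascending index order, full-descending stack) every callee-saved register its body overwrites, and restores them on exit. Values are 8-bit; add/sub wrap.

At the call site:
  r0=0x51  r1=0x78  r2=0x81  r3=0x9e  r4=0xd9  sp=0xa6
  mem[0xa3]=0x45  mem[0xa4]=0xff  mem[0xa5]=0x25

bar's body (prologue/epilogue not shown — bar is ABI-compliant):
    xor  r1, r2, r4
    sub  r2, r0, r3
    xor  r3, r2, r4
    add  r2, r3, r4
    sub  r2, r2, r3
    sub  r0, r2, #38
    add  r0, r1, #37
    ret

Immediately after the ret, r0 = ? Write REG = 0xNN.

prologue: push r1 -> mem[0xa5]=0x78, sp=0xa5
prologue: push r2 -> mem[0xa4]=0x81, sp=0xa4
body[0] xor  r1, r2, r4 -> r1=0x58
body[1] sub  r2, r0, r3 -> r2=0xb3
body[2] xor  r3, r2, r4 -> r3=0x6a
body[3] add  r2, r3, r4 -> r2=0x43
body[4] sub  r2, r2, r3 -> r2=0xd9
body[5] sub  r0, r2, #38 -> r0=0xb3
body[6] add  r0, r1, #37 -> r0=0x7d
epilogue: pop r2=0x81, sp=0xa5
epilogue: pop r1=0x78, sp=0xa6
r0 is caller-saved -> body value

REG = 0x7d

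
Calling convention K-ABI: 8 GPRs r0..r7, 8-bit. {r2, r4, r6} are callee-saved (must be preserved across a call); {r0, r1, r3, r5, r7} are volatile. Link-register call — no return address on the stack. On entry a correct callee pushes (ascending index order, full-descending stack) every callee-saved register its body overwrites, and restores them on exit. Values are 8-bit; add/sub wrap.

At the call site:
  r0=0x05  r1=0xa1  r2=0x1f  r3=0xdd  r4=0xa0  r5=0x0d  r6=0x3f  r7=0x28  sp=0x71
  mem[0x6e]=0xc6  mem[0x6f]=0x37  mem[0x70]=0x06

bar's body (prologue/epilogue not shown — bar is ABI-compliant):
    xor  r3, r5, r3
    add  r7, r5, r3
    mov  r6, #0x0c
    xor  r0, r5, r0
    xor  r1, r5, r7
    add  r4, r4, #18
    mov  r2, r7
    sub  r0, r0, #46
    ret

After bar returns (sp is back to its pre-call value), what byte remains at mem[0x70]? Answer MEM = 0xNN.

prologue: push r2 → mem[0x70]=0x1f, sp=0x70
prologue: push r4 → mem[0x6f]=0xa0, sp=0x6f
prologue: push r6 → mem[0x6e]=0x3f, sp=0x6e
body[0] xor  r3, r5, r3 → r3=0xd0
body[1] add  r7, r5, r3 → r7=0xdd
body[2] mov  r6, #0x0c → r6=0x0c
body[3] xor  r0, r5, r0 → r0=0x08
body[4] xor  r1, r5, r7 → r1=0xd0
body[5] add  r4, r4, #18 → r4=0xb2
body[6] mov  r2, r7 → r2=0xdd
body[7] sub  r0, r0, #46 → r0=0xda
epilogue: pop r6=0x3f, sp=0x6f
epilogue: pop r4=0xa0, sp=0x70
epilogue: pop r2=0x1f, sp=0x71
prologue pushed ['r2', 'r4', 'r6'] at ['0x70', '0x6f', '0x6e']

MEM = 0x1f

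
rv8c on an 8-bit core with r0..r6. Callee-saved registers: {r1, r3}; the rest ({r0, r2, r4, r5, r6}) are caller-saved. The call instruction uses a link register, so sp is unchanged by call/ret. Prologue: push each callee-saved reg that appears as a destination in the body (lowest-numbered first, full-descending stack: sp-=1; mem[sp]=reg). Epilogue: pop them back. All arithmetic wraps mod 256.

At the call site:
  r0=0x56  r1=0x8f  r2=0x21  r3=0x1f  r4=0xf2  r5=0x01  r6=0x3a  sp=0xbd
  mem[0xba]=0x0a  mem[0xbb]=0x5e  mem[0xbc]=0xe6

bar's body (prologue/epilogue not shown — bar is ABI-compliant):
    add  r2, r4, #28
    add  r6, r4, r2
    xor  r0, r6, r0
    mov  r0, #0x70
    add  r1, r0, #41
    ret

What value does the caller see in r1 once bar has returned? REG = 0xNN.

prologue: push r1 → mem[0xbc]=0x8f, sp=0xbc
body[0] add  r2, r4, #28 → r2=0x0e
body[1] add  r6, r4, r2 → r6=0x00
body[2] xor  r0, r6, r0 → r0=0x56
body[3] mov  r0, #0x70 → r0=0x70
body[4] add  r1, r0, #41 → r1=0x99
epilogue: pop r1=0x8f, sp=0xbd
r1 is callee-saved → restored

REG = 0x8f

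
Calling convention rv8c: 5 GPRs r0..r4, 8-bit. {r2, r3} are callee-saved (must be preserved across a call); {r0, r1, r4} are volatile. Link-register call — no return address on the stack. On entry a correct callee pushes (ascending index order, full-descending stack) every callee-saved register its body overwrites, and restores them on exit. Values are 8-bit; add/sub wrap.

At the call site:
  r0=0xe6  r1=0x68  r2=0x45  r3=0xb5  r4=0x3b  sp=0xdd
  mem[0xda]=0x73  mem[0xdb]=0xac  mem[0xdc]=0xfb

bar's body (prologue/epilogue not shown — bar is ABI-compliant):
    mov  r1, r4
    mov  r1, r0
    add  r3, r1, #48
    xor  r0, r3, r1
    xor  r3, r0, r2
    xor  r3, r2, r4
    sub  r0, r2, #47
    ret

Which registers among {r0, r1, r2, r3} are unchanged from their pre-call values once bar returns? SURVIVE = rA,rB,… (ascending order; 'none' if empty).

prologue: push r3 → mem[0xdc]=0xb5, sp=0xdc
body[0] mov  r1, r4 → r1=0x3b
body[1] mov  r1, r0 → r1=0xe6
body[2] add  r3, r1, #48 → r3=0x16
body[3] xor  r0, r3, r1 → r0=0xf0
body[4] xor  r3, r0, r2 → r3=0xb5
body[5] xor  r3, r2, r4 → r3=0x7e
body[6] sub  r0, r2, #47 → r0=0x16
epilogue: pop r3=0xb5, sp=0xdd
r0: caller-saved, written=True
r1: caller-saved, written=True
r2: callee-saved, written=False
r3: callee-saved, written=True

SURVIVE = r2,r3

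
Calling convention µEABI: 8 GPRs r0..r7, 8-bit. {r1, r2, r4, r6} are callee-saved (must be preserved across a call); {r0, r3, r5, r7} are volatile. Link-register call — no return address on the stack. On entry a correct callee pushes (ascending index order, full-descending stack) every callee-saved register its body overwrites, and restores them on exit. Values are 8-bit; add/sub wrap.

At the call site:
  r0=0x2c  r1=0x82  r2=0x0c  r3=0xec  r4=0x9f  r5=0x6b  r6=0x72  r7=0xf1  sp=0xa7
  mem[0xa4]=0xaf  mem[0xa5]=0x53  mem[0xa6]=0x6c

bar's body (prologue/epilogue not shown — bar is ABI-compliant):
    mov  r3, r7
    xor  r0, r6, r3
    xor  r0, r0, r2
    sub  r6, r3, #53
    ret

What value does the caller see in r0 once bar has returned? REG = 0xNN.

prologue: push r6 -> mem[0xa6]=0x72, sp=0xa6
body[0] mov  r3, r7 -> r3=0xf1
body[1] xor  r0, r6, r3 -> r0=0x83
body[2] xor  r0, r0, r2 -> r0=0x8f
body[3] sub  r6, r3, #53 -> r6=0xbc
epilogue: pop r6=0x72, sp=0xa7
r0 is caller-saved -> body value

REG = 0x8f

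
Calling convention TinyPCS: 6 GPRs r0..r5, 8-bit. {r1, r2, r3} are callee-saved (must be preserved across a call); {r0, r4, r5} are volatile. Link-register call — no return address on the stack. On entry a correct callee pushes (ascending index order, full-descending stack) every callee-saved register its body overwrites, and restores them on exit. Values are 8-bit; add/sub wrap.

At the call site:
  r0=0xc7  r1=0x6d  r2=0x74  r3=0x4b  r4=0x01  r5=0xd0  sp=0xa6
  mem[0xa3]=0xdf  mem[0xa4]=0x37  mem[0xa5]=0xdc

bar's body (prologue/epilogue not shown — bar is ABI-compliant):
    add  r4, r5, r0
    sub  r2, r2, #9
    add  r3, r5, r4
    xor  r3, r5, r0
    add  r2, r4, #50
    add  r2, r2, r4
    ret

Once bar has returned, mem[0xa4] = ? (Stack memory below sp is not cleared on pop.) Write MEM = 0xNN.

MEM = 0x4b

prologue: push r2 -> mem[0xa5]=0x74, sp=0xa5
prologue: push r3 -> mem[0xa4]=0x4b, sp=0xa4
body[0] add  r4, r5, r0 -> r4=0x97
body[1] sub  r2, r2, #9 -> r2=0x6b
body[2] add  r3, r5, r4 -> r3=0x67
body[3] xor  r3, r5, r0 -> r3=0x17
body[4] add  r2, r4, #50 -> r2=0xc9
body[5] add  r2, r2, r4 -> r2=0x60
epilogue: pop r3=0x4b, sp=0xa5
epilogue: pop r2=0x74, sp=0xa6
prologue pushed ['r2', 'r3'] at ['0xa5', '0xa4']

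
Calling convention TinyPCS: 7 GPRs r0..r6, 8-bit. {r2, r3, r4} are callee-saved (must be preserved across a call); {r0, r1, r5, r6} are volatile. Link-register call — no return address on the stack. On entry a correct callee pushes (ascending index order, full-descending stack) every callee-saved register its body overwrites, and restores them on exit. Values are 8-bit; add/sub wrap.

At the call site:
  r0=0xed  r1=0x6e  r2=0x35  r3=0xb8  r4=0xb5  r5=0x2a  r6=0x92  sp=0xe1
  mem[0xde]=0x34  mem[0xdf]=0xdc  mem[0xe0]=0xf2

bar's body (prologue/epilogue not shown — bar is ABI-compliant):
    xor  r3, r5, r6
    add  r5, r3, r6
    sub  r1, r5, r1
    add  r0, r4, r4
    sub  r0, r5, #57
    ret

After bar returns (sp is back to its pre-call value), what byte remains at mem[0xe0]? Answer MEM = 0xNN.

prologue: push r3 → mem[0xe0]=0xb8, sp=0xe0
body[0] xor  r3, r5, r6 → r3=0xb8
body[1] add  r5, r3, r6 → r5=0x4a
body[2] sub  r1, r5, r1 → r1=0xdc
body[3] add  r0, r4, r4 → r0=0x6a
body[4] sub  r0, r5, #57 → r0=0x11
epilogue: pop r3=0xb8, sp=0xe1
prologue pushed ['r3'] at ['0xe0']

MEM = 0xb8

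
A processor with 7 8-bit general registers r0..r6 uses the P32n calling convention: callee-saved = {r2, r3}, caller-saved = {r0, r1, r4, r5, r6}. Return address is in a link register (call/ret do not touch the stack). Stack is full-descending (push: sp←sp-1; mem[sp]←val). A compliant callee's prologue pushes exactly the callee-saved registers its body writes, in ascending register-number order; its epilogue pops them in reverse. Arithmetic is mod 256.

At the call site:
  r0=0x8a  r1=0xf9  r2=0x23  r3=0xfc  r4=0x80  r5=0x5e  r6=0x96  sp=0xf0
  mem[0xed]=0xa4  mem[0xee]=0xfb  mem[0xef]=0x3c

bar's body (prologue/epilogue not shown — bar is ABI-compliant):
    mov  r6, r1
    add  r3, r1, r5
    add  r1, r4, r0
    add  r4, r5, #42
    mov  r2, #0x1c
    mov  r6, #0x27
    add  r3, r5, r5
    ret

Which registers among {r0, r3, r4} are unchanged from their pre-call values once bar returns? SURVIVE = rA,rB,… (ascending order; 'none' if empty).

prologue: push r2 -> mem[0xef]=0x23, sp=0xef
prologue: push r3 -> mem[0xee]=0xfc, sp=0xee
body[0] mov  r6, r1 -> r6=0xf9
body[1] add  r3, r1, r5 -> r3=0x57
body[2] add  r1, r4, r0 -> r1=0x0a
body[3] add  r4, r5, #42 -> r4=0x88
body[4] mov  r2, #0x1c -> r2=0x1c
body[5] mov  r6, #0x27 -> r6=0x27
body[6] add  r3, r5, r5 -> r3=0xbc
epilogue: pop r3=0xfc, sp=0xef
epilogue: pop r2=0x23, sp=0xf0
r0: caller-saved, written=False
r3: callee-saved, written=True
r4: caller-saved, written=True

SURVIVE = r0,r3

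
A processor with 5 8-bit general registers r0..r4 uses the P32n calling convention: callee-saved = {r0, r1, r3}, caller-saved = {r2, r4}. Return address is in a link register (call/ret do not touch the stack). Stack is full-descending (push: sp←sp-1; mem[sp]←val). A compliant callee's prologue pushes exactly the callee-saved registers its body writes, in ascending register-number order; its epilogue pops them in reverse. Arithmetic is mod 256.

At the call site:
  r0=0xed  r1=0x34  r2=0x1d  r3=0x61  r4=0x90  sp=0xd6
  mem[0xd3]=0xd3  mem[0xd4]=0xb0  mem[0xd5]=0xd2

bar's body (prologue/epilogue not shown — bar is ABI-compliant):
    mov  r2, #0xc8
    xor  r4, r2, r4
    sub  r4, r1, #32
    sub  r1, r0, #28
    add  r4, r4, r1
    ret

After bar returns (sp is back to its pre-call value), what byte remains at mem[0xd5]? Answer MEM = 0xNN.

MEM = 0x34

prologue: push r1 -> mem[0xd5]=0x34, sp=0xd5
body[0] mov  r2, #0xc8 -> r2=0xc8
body[1] xor  r4, r2, r4 -> r4=0x58
body[2] sub  r4, r1, #32 -> r4=0x14
body[3] sub  r1, r0, #28 -> r1=0xd1
body[4] add  r4, r4, r1 -> r4=0xe5
epilogue: pop r1=0x34, sp=0xd6
prologue pushed ['r1'] at ['0xd5']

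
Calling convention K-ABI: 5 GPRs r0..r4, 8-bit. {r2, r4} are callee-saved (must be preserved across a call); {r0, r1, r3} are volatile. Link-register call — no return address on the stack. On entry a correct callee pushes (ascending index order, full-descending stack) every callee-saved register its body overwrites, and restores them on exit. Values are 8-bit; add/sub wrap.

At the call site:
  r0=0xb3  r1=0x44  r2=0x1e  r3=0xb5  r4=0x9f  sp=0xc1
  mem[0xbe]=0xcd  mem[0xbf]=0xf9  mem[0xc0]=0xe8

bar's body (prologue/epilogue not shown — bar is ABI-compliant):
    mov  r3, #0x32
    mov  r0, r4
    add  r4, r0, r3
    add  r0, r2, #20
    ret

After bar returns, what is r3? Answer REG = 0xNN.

prologue: push r4 → mem[0xc0]=0x9f, sp=0xc0
body[0] mov  r3, #0x32 → r3=0x32
body[1] mov  r0, r4 → r0=0x9f
body[2] add  r4, r0, r3 → r4=0xd1
body[3] add  r0, r2, #20 → r0=0x32
epilogue: pop r4=0x9f, sp=0xc1
r3 is caller-saved → body value

REG = 0x32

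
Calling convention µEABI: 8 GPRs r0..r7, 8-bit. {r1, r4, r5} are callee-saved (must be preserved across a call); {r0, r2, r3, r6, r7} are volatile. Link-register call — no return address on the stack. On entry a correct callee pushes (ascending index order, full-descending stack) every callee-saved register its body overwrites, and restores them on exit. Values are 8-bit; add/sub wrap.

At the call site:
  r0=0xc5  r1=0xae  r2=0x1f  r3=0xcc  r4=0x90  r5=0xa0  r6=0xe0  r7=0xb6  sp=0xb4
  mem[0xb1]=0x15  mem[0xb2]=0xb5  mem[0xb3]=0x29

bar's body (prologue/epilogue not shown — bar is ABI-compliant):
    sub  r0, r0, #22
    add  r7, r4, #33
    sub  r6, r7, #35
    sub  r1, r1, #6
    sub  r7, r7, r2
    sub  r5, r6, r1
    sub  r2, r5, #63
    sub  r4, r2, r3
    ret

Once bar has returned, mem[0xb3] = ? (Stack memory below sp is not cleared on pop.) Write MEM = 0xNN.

MEM = 0xae

prologue: push r1 -> mem[0xb3]=0xae, sp=0xb3
prologue: push r4 -> mem[0xb2]=0x90, sp=0xb2
prologue: push r5 -> mem[0xb1]=0xa0, sp=0xb1
body[0] sub  r0, r0, #22 -> r0=0xaf
body[1] add  r7, r4, #33 -> r7=0xb1
body[2] sub  r6, r7, #35 -> r6=0x8e
body[3] sub  r1, r1, #6 -> r1=0xa8
body[4] sub  r7, r7, r2 -> r7=0x92
body[5] sub  r5, r6, r1 -> r5=0xe6
body[6] sub  r2, r5, #63 -> r2=0xa7
body[7] sub  r4, r2, r3 -> r4=0xdb
epilogue: pop r5=0xa0, sp=0xb2
epilogue: pop r4=0x90, sp=0xb3
epilogue: pop r1=0xae, sp=0xb4
prologue pushed ['r1', 'r4', 'r5'] at ['0xb3', '0xb2', '0xb1']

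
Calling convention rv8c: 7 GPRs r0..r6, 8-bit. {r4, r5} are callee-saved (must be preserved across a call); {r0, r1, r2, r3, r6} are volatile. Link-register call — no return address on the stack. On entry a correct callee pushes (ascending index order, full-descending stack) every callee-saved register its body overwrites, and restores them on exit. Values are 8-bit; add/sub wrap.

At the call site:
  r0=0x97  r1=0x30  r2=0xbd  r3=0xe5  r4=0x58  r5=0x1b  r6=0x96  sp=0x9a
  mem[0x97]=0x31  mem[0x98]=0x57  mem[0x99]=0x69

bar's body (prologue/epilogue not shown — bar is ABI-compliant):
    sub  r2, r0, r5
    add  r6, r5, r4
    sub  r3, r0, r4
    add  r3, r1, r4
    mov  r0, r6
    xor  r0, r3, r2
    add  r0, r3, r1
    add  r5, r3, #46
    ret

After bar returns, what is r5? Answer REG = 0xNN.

REG = 0x1b

prologue: push r5 -> mem[0x99]=0x1b, sp=0x99
body[0] sub  r2, r0, r5 -> r2=0x7c
body[1] add  r6, r5, r4 -> r6=0x73
body[2] sub  r3, r0, r4 -> r3=0x3f
body[3] add  r3, r1, r4 -> r3=0x88
body[4] mov  r0, r6 -> r0=0x73
body[5] xor  r0, r3, r2 -> r0=0xf4
body[6] add  r0, r3, r1 -> r0=0xb8
body[7] add  r5, r3, #46 -> r5=0xb6
epilogue: pop r5=0x1b, sp=0x9a
r5 is callee-saved -> restored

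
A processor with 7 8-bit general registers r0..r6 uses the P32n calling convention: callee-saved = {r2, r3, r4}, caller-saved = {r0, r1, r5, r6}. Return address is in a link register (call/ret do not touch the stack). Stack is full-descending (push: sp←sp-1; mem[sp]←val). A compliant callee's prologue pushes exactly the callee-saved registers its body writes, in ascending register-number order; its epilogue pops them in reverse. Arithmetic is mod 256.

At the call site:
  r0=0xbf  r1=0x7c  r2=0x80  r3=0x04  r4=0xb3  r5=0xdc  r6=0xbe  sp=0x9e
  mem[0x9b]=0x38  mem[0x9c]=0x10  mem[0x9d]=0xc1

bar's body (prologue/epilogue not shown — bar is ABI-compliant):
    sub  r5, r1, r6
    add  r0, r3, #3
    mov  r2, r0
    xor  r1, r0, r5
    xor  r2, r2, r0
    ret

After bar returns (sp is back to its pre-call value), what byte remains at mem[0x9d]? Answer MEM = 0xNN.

prologue: push r2 → mem[0x9d]=0x80, sp=0x9d
body[0] sub  r5, r1, r6 → r5=0xbe
body[1] add  r0, r3, #3 → r0=0x07
body[2] mov  r2, r0 → r2=0x07
body[3] xor  r1, r0, r5 → r1=0xb9
body[4] xor  r2, r2, r0 → r2=0x00
epilogue: pop r2=0x80, sp=0x9e
prologue pushed ['r2'] at ['0x9d']

MEM = 0x80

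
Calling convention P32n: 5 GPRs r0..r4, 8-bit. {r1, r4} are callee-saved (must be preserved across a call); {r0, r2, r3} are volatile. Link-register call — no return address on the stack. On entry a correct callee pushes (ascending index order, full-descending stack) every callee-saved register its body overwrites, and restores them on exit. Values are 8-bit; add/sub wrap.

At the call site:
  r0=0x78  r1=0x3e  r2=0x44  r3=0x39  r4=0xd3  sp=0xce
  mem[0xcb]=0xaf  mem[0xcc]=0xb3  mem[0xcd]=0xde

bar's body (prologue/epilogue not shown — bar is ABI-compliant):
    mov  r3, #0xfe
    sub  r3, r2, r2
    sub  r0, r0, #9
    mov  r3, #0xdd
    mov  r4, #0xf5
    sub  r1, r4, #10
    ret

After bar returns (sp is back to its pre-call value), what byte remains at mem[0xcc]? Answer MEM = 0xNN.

prologue: push r1 -> mem[0xcd]=0x3e, sp=0xcd
prologue: push r4 -> mem[0xcc]=0xd3, sp=0xcc
body[0] mov  r3, #0xfe -> r3=0xfe
body[1] sub  r3, r2, r2 -> r3=0x00
body[2] sub  r0, r0, #9 -> r0=0x6f
body[3] mov  r3, #0xdd -> r3=0xdd
body[4] mov  r4, #0xf5 -> r4=0xf5
body[5] sub  r1, r4, #10 -> r1=0xeb
epilogue: pop r4=0xd3, sp=0xcd
epilogue: pop r1=0x3e, sp=0xce
prologue pushed ['r1', 'r4'] at ['0xcd', '0xcc']

MEM = 0xd3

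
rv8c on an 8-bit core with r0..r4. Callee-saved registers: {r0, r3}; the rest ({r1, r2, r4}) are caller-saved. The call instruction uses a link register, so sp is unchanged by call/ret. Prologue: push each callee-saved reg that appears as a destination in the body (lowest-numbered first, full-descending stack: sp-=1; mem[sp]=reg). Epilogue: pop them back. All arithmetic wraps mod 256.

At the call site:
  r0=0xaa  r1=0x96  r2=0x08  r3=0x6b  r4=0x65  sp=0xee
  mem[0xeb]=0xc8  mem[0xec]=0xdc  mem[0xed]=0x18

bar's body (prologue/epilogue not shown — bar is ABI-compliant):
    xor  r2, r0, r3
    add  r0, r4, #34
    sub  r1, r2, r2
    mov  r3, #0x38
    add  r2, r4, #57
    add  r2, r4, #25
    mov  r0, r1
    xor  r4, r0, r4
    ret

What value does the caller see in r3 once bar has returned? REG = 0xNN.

prologue: push r0 -> mem[0xed]=0xaa, sp=0xed
prologue: push r3 -> mem[0xec]=0x6b, sp=0xec
body[0] xor  r2, r0, r3 -> r2=0xc1
body[1] add  r0, r4, #34 -> r0=0x87
body[2] sub  r1, r2, r2 -> r1=0x00
body[3] mov  r3, #0x38 -> r3=0x38
body[4] add  r2, r4, #57 -> r2=0x9e
body[5] add  r2, r4, #25 -> r2=0x7e
body[6] mov  r0, r1 -> r0=0x00
body[7] xor  r4, r0, r4 -> r4=0x65
epilogue: pop r3=0x6b, sp=0xed
epilogue: pop r0=0xaa, sp=0xee
r3 is callee-saved -> restored

REG = 0x6b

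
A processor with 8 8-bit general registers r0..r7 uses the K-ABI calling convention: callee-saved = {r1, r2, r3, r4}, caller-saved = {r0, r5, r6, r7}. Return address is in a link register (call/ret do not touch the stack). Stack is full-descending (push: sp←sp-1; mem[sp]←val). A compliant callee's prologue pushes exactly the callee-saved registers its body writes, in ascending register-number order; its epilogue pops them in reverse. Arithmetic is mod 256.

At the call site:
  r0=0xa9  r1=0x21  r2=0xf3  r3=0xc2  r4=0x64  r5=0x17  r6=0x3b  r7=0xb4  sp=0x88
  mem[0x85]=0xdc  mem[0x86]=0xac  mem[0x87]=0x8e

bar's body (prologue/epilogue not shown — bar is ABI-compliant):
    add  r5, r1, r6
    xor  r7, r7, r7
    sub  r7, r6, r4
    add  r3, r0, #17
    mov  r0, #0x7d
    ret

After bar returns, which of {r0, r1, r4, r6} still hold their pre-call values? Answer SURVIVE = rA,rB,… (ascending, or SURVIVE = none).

prologue: push r3 → mem[0x87]=0xc2, sp=0x87
body[0] add  r5, r1, r6 → r5=0x5c
body[1] xor  r7, r7, r7 → r7=0x00
body[2] sub  r7, r6, r4 → r7=0xd7
body[3] add  r3, r0, #17 → r3=0xba
body[4] mov  r0, #0x7d → r0=0x7d
epilogue: pop r3=0xc2, sp=0x88
r0: caller-saved, written=True
r1: callee-saved, written=False
r4: callee-saved, written=False
r6: caller-saved, written=False

SURVIVE = r1,r4,r6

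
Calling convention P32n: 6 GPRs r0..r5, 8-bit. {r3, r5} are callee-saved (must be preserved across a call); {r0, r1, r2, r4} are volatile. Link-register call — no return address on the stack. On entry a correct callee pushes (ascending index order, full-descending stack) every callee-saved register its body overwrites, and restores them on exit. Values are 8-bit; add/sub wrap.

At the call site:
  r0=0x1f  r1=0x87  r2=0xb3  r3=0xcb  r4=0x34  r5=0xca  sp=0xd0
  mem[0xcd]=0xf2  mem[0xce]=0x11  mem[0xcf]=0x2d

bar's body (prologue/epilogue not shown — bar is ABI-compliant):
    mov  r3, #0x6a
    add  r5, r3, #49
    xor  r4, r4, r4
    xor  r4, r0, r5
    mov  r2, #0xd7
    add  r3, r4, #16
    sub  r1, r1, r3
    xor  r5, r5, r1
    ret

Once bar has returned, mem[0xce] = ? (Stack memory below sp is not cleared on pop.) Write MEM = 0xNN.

MEM = 0xca

prologue: push r3 → mem[0xcf]=0xcb, sp=0xcf
prologue: push r5 → mem[0xce]=0xca, sp=0xce
body[0] mov  r3, #0x6a → r3=0x6a
body[1] add  r5, r3, #49 → r5=0x9b
body[2] xor  r4, r4, r4 → r4=0x00
body[3] xor  r4, r0, r5 → r4=0x84
body[4] mov  r2, #0xd7 → r2=0xd7
body[5] add  r3, r4, #16 → r3=0x94
body[6] sub  r1, r1, r3 → r1=0xf3
body[7] xor  r5, r5, r1 → r5=0x68
epilogue: pop r5=0xca, sp=0xcf
epilogue: pop r3=0xcb, sp=0xd0
prologue pushed ['r3', 'r5'] at ['0xcf', '0xce']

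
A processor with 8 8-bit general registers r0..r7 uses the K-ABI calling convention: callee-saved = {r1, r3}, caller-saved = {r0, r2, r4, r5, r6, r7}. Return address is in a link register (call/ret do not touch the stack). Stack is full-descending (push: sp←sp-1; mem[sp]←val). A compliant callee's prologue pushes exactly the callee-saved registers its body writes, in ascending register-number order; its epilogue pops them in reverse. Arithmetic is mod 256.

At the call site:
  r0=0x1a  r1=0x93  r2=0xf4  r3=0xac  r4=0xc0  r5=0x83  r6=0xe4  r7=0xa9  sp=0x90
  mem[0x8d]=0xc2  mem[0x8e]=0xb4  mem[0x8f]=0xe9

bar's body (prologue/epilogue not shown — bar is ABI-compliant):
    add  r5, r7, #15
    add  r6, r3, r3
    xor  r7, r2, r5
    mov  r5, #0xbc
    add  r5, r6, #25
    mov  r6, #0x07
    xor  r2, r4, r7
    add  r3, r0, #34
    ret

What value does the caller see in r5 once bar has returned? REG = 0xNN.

prologue: push r3 -> mem[0x8f]=0xac, sp=0x8f
body[0] add  r5, r7, #15 -> r5=0xb8
body[1] add  r6, r3, r3 -> r6=0x58
body[2] xor  r7, r2, r5 -> r7=0x4c
body[3] mov  r5, #0xbc -> r5=0xbc
body[4] add  r5, r6, #25 -> r5=0x71
body[5] mov  r6, #0x07 -> r6=0x07
body[6] xor  r2, r4, r7 -> r2=0x8c
body[7] add  r3, r0, #34 -> r3=0x3c
epilogue: pop r3=0xac, sp=0x90
r5 is caller-saved -> body value

REG = 0x71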